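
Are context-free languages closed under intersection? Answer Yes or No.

No

{aⁿbⁿcᵐ : m,n≥0} and {aᵐbⁿcⁿ : m,n≥0} are both context-free, but their intersection {aⁿbⁿcⁿ : n≥0} is not (pumping lemma).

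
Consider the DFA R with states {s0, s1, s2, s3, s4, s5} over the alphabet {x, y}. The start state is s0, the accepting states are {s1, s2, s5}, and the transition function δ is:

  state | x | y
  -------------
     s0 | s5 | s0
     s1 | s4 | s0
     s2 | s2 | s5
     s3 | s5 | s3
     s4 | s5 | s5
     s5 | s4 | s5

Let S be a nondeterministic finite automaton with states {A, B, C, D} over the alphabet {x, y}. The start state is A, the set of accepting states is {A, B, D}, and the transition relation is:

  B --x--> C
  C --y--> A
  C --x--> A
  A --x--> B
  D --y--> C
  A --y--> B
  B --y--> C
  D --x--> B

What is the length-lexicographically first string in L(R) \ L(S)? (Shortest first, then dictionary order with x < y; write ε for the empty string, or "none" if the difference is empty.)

xy

The string xy is accepted by R but not by S.
No shorter string lies in the difference, and xy is the lexicographically first length-2 string in L(R) \ L(S).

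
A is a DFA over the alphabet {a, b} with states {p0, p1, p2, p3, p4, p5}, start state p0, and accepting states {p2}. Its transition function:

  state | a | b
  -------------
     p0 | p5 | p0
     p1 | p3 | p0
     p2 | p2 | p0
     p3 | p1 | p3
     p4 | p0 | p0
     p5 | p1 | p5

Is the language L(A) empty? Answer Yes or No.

Yes

The states reachable from the start state are {p0, p1, p3, p5}.
None of the accepting states {p2} is reachable, so no string is accepted and L(A) = ∅.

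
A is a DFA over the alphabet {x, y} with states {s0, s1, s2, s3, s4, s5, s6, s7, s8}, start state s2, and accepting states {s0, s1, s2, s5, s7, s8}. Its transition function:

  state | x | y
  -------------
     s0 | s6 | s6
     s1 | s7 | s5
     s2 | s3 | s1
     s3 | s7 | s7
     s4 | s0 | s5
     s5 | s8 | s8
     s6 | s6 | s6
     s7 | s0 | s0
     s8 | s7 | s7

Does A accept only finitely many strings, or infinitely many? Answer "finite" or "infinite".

finite

The useful states (reachable from s2 and able to reach an accepting state) are {s0, s1, s2, s3, s5, s7, s8}.
Restricted to these states the transition graph has no cycle, so every accepting path has bounded length and L is finite.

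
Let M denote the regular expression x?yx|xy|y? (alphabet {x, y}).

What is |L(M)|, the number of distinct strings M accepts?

The expression has no Kleene star, so L(M) is finite. Expanding the alternatives gives {ε, y, xy, yx, xyx}.
That is 1 of length 0, 1 of length 1, 2 of length 2, 1 of length 3: 5 strings in all.

5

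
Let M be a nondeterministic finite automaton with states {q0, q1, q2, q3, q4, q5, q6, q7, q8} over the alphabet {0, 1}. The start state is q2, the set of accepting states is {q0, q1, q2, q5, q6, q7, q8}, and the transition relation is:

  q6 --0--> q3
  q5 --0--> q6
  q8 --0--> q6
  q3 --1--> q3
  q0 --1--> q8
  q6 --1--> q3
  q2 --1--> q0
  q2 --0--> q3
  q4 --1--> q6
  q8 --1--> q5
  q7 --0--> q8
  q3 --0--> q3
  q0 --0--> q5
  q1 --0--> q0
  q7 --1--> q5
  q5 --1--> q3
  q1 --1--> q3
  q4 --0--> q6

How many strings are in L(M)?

8

The useful subgraph on states {q0, q2, q5, q6, q8} is acyclic, so L(M) is finite; the longest accepting path visits 5 useful states, giving maximum string length 4.
Counting accepting paths from q2 by length: 1 of length 0, 1 of length 1, 2 of length 2, 3 of length 3, 1 of length 4. Total 8.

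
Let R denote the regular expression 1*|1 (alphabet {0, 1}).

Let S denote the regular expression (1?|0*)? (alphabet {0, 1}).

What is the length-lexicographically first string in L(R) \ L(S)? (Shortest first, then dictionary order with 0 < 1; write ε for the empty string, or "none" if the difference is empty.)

The string 11 is accepted by R but not by S.
No shorter string lies in the difference, and 11 is the lexicographically first length-2 string in L(R) \ L(S).

11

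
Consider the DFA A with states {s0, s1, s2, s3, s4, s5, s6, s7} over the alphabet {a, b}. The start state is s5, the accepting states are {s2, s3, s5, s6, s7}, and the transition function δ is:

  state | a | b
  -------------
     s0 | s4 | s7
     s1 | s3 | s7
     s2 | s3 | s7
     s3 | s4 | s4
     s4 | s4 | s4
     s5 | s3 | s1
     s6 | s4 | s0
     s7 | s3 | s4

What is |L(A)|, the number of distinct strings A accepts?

5

The useful subgraph on states {s1, s3, s5, s7} is acyclic, so L(A) is finite; the longest accepting path visits 4 useful states, giving maximum string length 3.
Counting accepting paths from s5 by length: 1 of length 0, 1 of length 1, 2 of length 2, 1 of length 3. Total 5.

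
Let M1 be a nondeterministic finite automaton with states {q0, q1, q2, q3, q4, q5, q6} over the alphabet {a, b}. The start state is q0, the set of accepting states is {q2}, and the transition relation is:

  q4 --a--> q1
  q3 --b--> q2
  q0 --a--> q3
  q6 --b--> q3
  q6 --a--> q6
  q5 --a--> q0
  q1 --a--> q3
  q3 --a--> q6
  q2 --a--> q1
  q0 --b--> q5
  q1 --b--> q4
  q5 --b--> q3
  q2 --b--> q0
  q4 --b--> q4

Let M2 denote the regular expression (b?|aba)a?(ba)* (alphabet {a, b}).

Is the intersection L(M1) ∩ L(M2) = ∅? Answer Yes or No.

Converting the expression M2 to a DFA (subset construction, then merging equivalent states) gives the minimal DFA with states {r0, r1, r2, r3, r4, r5, r6}, start state r0, accepting states {r0, r1, r2, r5} and transitions r0: a→r1, b→r2; r1: a→r3, b→r4; r2: a→r5, b→r6; r3: a→r3, b→r3; r4: a→r2, b→r3; r5: a→r3, b→r6; r6: a→r5, b→r3.
Exploring the product automaton M1 × M2 from the start pair (q0, r0), following both machines on each input symbol, reaches 20 state pairs: (q0, r0), (q3, r1), (q5, r2), (q6, r3), (q2, r4), (q0, r5), (q3, r6), (q3, r3), (q1, r2), (q0, r3), (q5, r6), (q6, r5), (q2, r3), (q3, r5), (q4, r6), (q5, r3), (q1, r3), (q2, r6), (q1, r5), (q4, r3).
M1 accepts in {q2} and M2 accepts in {r0, r1, r2, r5}; no reachable pair has both components accepting, so no string drives both machines to acceptance simultaneously and L(M1) ∩ L(M2) = ∅.
So no string is accepted by both, and the intersection is empty.

Yes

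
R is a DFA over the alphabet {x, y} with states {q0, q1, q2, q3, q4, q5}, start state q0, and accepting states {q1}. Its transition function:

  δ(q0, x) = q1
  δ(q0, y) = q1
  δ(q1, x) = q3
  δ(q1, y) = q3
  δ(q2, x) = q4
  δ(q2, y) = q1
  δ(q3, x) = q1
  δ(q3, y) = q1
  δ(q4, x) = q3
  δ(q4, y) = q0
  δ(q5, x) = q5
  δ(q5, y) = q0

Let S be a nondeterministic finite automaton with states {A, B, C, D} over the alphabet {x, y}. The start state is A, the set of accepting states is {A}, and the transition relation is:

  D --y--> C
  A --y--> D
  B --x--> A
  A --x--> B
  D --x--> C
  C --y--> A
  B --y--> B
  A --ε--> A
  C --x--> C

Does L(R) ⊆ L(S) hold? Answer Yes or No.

The string x is in L(R) but not in L(S).
So L(R) ⊄ L(S).

No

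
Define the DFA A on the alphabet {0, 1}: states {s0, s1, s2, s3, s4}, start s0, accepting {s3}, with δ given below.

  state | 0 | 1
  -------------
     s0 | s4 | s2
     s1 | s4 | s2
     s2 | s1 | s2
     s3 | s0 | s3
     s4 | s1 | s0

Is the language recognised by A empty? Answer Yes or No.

Yes

The states reachable from the start state are {s0, s1, s2, s4}.
None of the accepting states {s3} is reachable, so no string is accepted and L(A) = ∅.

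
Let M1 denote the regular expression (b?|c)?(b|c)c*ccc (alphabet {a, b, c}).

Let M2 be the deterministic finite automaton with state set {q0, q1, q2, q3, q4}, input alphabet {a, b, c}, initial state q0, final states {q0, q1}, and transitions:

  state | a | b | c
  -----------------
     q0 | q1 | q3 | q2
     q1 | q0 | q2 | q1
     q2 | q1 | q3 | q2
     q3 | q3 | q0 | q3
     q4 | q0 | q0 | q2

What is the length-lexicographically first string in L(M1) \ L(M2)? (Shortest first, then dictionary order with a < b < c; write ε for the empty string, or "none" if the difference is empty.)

bccc

The string bccc is accepted by M1 but not by M2.
No shorter string lies in the difference, and bccc is the lexicographically first length-4 string in L(M1) \ L(M2).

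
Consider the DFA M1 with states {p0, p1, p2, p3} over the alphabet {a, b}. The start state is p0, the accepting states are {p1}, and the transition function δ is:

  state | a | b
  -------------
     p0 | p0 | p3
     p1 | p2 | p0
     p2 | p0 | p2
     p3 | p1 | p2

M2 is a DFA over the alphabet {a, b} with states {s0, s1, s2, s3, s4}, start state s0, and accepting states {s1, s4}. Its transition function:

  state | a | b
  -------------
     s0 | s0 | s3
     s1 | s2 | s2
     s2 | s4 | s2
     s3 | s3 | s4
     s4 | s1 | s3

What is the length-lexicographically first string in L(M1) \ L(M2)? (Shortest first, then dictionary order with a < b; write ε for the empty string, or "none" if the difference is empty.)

The string ba is accepted by M1 but not by M2.
No shorter string lies in the difference, and ba is the lexicographically first length-2 string in L(M1) \ L(M2).

ba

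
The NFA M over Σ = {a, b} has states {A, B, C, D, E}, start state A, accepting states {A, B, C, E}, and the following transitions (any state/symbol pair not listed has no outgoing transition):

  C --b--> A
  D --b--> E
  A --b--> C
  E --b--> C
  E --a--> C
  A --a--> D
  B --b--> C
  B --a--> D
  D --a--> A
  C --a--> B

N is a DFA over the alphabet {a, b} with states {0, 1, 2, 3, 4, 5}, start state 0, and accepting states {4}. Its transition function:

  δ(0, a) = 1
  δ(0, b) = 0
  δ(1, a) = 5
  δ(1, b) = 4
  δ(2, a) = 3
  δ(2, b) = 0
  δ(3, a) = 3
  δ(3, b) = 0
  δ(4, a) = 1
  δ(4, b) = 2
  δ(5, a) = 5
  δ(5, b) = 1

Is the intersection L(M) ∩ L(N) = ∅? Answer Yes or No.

No

The string ab is accepted by both M and N.
Hence L(M) ∩ L(N) ≠ ∅.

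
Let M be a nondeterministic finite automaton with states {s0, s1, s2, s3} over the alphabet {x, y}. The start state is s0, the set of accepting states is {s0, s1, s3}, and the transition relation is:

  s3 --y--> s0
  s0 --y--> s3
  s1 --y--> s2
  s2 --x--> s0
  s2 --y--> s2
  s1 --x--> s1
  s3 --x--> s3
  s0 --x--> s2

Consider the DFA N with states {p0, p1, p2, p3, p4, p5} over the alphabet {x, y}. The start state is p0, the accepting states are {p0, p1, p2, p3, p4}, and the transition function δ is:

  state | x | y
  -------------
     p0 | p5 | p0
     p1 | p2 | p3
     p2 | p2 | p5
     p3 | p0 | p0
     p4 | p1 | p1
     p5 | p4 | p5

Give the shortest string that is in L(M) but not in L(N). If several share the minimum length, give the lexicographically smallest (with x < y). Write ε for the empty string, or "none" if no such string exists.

The string yx is accepted by M but not by N.
No shorter string lies in the difference, and yx is the lexicographically first length-2 string in L(M) \ L(N).

yx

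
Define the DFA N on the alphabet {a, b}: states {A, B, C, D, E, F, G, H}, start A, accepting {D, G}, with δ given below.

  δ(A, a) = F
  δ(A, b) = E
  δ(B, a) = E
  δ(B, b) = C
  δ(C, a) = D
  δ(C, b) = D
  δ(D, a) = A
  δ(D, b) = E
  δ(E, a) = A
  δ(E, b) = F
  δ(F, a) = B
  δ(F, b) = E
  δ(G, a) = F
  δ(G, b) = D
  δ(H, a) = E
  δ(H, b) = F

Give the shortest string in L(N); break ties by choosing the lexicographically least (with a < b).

A breadth-first search from A reaches an accepting state first via the path A → F → B → C → D on input aaba.
No string of length < 4 is accepted (BFS exhausts all shorter strings without reaching an accepting state), and aaba is the lexicographically least accepting string of length 4.

aaba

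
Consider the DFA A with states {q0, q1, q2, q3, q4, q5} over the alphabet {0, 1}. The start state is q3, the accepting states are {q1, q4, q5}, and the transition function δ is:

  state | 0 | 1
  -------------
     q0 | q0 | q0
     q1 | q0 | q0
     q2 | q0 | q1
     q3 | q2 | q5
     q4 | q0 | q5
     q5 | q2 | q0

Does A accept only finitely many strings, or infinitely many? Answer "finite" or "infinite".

finite

The useful states (reachable from q3 and able to reach an accepting state) are {q1, q2, q3, q5}.
Restricted to these states the transition graph has no cycle, so every accepting path has bounded length and L is finite.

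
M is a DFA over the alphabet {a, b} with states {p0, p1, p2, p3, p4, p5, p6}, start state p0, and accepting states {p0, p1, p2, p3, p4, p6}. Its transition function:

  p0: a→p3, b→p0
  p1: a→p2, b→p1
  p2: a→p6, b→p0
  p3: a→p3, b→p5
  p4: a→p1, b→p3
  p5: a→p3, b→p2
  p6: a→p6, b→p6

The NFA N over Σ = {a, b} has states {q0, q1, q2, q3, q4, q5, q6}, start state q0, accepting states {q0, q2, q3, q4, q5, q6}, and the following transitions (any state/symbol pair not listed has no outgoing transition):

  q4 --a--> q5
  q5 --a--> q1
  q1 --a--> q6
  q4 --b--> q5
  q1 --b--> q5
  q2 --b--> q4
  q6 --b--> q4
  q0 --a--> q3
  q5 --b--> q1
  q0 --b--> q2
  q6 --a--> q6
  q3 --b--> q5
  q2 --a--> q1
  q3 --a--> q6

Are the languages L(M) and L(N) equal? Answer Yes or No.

The string ba is accepted by M but rejected by N.
So L(M) ≠ L(N).

No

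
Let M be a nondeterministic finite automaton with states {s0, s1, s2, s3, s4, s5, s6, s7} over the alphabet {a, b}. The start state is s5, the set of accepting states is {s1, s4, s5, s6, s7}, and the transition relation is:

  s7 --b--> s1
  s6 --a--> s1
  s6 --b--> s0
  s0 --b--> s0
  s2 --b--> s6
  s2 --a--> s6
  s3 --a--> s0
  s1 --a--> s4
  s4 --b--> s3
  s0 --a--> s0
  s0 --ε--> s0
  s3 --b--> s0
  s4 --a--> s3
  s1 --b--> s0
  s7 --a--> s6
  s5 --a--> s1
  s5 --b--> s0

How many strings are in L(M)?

The useful subgraph on states {s1, s4, s5} is acyclic, so L(M) is finite; the longest accepting path visits 3 useful states, giving maximum string length 2.
Counting accepting paths from s5 by length: 1 of length 0, 1 of length 1, 1 of length 2. Total 3.

3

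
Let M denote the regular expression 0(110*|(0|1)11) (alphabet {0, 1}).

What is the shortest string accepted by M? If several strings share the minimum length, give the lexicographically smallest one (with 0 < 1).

011

By inspection of the expression, no string of length less than 3 matches, and 011 is the lexicographically first match of length 3.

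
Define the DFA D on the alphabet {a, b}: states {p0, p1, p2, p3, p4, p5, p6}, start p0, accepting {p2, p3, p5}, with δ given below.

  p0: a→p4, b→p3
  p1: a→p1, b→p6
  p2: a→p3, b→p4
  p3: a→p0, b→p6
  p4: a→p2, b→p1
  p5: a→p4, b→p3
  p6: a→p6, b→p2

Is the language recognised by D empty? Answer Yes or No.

The string b is accepted: the run p0 → p3 ends in the accepting state p3.
Since at least one string is accepted, L(D) is not empty.

No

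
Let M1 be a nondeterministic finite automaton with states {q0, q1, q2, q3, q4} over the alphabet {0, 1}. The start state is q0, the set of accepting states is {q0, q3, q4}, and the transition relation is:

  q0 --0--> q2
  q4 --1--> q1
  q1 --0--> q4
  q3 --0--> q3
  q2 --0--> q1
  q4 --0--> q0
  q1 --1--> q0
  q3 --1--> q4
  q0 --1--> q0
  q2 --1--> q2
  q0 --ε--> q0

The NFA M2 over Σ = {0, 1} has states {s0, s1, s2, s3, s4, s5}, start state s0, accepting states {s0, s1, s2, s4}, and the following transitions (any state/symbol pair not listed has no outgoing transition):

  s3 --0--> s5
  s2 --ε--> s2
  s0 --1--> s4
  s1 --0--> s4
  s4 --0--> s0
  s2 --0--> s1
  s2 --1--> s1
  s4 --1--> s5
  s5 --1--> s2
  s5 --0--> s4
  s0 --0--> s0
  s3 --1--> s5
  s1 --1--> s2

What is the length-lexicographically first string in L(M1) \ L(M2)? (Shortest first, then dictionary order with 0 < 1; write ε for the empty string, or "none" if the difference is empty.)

The string 11 is accepted by M1 but not by M2.
No shorter string lies in the difference, and 11 is the lexicographically first length-2 string in L(M1) \ L(M2).

11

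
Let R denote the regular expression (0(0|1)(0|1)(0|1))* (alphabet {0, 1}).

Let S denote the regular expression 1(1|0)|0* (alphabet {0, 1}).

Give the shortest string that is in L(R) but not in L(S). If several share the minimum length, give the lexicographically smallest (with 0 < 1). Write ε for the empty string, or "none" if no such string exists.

The string 0001 is accepted by R but not by S.
No shorter string lies in the difference, and 0001 is the lexicographically first length-4 string in L(R) \ L(S).

0001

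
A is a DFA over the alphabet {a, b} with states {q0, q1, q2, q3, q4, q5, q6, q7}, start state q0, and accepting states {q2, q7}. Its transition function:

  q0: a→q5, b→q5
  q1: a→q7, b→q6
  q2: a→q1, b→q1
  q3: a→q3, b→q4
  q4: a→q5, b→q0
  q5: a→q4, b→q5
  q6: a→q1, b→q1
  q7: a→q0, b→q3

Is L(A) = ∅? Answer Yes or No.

Yes

The states reachable from the start state are {q0, q4, q5}.
None of the accepting states {q2, q7} is reachable, so no string is accepted and L(A) = ∅.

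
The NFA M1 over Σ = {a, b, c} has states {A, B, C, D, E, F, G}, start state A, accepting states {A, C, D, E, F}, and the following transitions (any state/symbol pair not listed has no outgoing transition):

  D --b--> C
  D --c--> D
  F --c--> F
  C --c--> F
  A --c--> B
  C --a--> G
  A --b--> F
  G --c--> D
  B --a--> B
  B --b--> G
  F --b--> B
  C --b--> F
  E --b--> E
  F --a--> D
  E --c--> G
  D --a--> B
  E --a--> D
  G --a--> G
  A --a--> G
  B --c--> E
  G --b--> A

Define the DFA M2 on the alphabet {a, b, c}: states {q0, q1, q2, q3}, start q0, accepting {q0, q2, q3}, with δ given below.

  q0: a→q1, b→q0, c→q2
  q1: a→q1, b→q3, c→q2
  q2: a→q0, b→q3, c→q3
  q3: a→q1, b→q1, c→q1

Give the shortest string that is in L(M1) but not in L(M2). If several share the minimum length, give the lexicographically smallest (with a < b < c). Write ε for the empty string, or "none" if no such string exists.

The string ba is accepted by M1 but not by M2.
No shorter string lies in the difference, and ba is the lexicographically first length-2 string in L(M1) \ L(M2).

ba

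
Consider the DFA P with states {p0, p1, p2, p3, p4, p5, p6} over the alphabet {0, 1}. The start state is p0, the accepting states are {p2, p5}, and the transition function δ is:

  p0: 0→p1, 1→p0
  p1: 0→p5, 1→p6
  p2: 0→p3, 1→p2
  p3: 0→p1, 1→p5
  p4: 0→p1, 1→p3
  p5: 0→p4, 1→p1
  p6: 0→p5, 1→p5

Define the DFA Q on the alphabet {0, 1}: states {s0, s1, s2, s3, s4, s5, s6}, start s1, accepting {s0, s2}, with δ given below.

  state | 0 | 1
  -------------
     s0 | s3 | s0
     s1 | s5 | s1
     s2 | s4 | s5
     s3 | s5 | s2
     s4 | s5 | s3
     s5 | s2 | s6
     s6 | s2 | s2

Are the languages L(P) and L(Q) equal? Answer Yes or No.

Exploring the product automaton P × Q from the start pair (p0, s1), following both machines on each input symbol, reaches 6 state pairs: (p0, s1), (p1, s5), (p5, s2), (p6, s6), (p4, s4), (p3, s3).
P accepts in {p2, p5} and Q accepts in {s0, s2}. In every reachable pair the two components are either both accepting — (p5, s2) — or both non-accepting, so no string is accepted by exactly one of the machines: L(P) \ L(Q) and L(Q) \ L(P) are both empty.
Hence every string is accepted by P iff it is accepted by Q, and the two languages coincide.

Yes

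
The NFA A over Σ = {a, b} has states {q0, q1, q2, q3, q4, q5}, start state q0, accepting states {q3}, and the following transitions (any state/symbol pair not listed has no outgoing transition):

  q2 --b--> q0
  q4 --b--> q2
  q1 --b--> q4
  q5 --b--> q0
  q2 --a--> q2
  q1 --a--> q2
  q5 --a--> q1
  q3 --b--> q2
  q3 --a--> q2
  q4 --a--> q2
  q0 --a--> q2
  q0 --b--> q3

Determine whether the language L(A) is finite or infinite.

State q0 is reachable from the start and can reach an accepting state, and it lies on the cycle q0 → q2 → q0.
Traversing that cycle any number of times yields accepted strings of unbounded length, so the language is infinite.

infinite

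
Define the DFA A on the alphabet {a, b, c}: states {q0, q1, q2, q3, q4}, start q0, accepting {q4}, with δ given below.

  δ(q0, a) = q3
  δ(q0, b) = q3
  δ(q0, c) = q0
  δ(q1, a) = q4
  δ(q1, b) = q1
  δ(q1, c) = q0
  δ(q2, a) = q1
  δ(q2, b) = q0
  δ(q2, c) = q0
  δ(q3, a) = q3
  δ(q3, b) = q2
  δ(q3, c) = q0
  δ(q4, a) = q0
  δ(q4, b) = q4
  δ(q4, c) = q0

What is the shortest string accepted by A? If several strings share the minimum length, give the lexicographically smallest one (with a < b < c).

abaa

A breadth-first search from q0 reaches an accepting state first via the path q0 → q3 → q2 → q1 → q4 on input abaa.
No string of length < 4 is accepted (BFS exhausts all shorter strings without reaching an accepting state), and abaa is the lexicographically least accepting string of length 4.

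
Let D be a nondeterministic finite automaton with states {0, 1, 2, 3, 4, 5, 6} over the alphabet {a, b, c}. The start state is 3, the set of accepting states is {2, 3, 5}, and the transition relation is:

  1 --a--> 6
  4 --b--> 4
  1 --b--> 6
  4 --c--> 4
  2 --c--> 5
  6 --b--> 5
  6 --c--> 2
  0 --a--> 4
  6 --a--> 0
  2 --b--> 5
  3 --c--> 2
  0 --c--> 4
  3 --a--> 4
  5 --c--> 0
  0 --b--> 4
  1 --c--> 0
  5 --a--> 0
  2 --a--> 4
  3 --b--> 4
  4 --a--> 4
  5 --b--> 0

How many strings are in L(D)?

4

The useful subgraph on states {2, 3, 5} is acyclic, so L(D) is finite; the longest accepting path visits 3 useful states, giving maximum string length 2.
Counting accepting paths from 3 by length: 1 of length 0, 1 of length 1, 2 of length 2. Total 4.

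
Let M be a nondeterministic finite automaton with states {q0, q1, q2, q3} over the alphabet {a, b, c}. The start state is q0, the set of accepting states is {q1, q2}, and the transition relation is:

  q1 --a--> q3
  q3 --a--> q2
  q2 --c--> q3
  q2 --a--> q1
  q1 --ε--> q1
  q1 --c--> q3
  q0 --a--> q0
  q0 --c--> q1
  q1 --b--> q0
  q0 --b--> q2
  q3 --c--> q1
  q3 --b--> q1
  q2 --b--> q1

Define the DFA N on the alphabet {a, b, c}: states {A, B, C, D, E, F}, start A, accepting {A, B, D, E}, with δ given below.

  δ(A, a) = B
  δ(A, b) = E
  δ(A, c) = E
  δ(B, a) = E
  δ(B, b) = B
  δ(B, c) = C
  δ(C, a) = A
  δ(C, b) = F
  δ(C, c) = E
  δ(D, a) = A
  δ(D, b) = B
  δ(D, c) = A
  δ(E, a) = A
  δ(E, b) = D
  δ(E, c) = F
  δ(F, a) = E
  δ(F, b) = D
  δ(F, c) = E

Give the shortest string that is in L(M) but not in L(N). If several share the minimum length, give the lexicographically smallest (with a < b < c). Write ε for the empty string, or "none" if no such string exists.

The string ac is accepted by M but not by N.
No shorter string lies in the difference, and ac is the lexicographically first length-2 string in L(M) \ L(N).

ac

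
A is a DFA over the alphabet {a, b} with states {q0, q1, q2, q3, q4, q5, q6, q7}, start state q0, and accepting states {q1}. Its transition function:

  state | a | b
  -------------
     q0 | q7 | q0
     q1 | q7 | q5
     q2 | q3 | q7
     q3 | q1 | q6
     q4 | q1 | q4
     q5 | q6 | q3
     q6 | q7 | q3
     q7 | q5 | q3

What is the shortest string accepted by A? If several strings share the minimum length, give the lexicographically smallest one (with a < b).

aba

A breadth-first search from q0 reaches an accepting state first via the path q0 → q7 → q3 → q1 on input aba.
No string of length < 3 is accepted (BFS exhausts all shorter strings without reaching an accepting state), and aba is the lexicographically least accepting string of length 3.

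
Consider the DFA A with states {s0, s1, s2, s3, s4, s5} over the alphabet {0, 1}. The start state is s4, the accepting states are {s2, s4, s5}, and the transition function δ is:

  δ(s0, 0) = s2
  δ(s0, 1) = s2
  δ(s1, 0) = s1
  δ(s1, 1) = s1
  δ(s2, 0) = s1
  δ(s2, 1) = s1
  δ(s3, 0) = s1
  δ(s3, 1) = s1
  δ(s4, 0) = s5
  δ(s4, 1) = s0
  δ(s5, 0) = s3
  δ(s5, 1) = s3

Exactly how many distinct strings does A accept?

4

The useful subgraph on states {s0, s2, s4, s5} is acyclic, so L(A) is finite; the longest accepting path visits 3 useful states, giving maximum string length 2.
Counting accepting paths from s4 by length: 1 of length 0, 1 of length 1, 2 of length 2. Total 4.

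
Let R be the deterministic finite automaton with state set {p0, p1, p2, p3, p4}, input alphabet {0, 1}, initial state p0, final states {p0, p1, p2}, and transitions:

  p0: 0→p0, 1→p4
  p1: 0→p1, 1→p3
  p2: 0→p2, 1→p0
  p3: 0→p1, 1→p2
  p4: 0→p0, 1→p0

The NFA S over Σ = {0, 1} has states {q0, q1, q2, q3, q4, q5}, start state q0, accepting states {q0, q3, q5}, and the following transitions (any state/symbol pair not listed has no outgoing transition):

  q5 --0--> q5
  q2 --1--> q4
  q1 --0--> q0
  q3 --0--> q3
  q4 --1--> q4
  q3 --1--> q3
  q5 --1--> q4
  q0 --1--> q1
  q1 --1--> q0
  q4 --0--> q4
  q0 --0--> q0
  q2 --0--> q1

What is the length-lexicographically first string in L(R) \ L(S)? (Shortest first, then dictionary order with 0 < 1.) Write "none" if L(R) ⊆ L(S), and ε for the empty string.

none

Exploring the product automaton R × S from the start pair (p0, q0), following both machines on each input symbol, reaches 2 state pairs: (p0, q0), (p4, q1).
R accepts in {p0, p1, p2} and S accepts in {q0, q3, q5}. The reachable pairs whose R-component is accepting are (p0, q0); in each of them the S-component is accepting too, so the product for L(R) \ L(S) (R-component accepting, S-component rejecting) has no reachable accepting pair and the difference is empty.
So every string accepted by R is also accepted by S: L(R) \ L(S) = ∅ and there is no such string.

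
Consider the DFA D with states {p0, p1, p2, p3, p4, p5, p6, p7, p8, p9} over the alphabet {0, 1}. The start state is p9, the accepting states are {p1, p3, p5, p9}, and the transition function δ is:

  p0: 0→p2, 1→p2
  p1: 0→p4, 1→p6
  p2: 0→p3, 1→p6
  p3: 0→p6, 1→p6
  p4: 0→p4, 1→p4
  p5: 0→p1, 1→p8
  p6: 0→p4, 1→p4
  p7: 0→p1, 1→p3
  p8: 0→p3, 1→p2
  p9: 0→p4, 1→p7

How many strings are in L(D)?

3

The useful subgraph on states {p1, p3, p7, p9} is acyclic, so L(D) is finite; the longest accepting path visits 3 useful states, giving maximum string length 2.
Counting accepting paths from p9 by length: 1 of length 0, 2 of length 2. Total 3.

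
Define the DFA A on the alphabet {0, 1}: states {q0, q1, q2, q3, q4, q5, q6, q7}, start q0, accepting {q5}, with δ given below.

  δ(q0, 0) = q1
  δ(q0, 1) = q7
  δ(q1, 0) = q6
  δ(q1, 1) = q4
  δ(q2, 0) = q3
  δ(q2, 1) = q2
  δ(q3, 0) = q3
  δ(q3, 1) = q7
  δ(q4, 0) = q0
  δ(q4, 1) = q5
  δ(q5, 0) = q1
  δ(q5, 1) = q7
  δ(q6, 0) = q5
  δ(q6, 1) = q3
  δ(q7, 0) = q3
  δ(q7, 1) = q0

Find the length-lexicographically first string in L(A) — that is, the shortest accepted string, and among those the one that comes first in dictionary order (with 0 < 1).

A breadth-first search from q0 reaches an accepting state first via the path q0 → q1 → q6 → q5 on input 000.
No string of length < 3 is accepted (BFS exhausts all shorter strings without reaching an accepting state), and 000 is the lexicographically least accepting string of length 3.

000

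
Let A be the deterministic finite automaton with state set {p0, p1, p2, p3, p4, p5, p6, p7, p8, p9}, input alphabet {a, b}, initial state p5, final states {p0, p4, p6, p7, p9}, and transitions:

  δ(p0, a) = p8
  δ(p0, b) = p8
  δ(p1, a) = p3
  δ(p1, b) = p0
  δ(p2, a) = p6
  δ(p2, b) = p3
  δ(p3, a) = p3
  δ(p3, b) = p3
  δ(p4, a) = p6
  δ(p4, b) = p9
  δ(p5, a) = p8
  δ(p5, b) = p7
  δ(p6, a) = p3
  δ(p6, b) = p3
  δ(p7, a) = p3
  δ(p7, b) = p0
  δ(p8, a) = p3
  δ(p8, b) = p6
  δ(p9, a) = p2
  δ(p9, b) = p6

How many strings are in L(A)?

The useful subgraph on states {p0, p5, p6, p7, p8} is acyclic, so L(A) is finite; the longest accepting path visits 5 useful states, giving maximum string length 4.
Counting accepting paths from p5 by length: 1 of length 1, 2 of length 2, 2 of length 4. Total 5.

5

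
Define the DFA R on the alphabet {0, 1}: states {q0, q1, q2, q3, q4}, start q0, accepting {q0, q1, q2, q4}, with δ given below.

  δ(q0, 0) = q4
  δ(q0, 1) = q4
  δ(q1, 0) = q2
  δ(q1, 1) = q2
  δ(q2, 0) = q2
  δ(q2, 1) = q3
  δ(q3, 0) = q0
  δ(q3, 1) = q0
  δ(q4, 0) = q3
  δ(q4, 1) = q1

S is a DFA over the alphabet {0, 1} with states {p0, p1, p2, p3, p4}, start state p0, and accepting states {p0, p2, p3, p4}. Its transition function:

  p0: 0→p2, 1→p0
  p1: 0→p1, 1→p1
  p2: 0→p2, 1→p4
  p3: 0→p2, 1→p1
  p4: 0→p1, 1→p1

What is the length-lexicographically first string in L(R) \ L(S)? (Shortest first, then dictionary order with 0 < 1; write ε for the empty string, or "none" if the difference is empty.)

The string 010 is accepted by R but not by S.
No shorter string lies in the difference, and 010 is the lexicographically first length-3 string in L(R) \ L(S).

010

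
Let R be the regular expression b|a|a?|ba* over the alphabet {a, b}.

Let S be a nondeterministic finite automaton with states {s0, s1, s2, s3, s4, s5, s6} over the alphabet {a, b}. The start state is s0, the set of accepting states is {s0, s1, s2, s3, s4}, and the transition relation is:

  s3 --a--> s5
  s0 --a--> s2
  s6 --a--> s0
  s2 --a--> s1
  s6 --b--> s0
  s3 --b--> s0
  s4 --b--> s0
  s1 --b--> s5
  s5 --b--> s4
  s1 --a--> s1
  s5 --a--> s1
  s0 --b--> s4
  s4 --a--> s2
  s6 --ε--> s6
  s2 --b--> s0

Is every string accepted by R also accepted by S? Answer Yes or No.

Converting the expression R to a DFA (subset construction, then merging equivalent states) gives the minimal DFA with states {r0, r1, r2, r3}, start state r0, accepting states {r0, r1, r2} and transitions r0: a→r1, b→r2; r1: a→r3, b→r3; r2: a→r2, b→r3; r3: a→r3, b→r3.
Exploring the product automaton R × S from the start pair (r0, s0), following both machines on each input symbol, reaches 10 state pairs: (r0, s0), (r1, s2), (r2, s4), (r3, s1), (r3, s0), (r2, s2), (r3, s5), (r3, s2), (r3, s4), (r2, s1).
R accepts in {r0, r1, r2} and S accepts in {s0, s1, s2, s3, s4}. The reachable pairs whose R-component is accepting are (r0, s0), (r1, s2), (r2, s4), (r2, s2), (r2, s1); in each of them the S-component is accepting too, so the product for L(R) \ L(S) (R-component accepting, S-component rejecting) has no reachable accepting pair and the difference is empty.
Hence every string in L(R) is also in L(S).

Yes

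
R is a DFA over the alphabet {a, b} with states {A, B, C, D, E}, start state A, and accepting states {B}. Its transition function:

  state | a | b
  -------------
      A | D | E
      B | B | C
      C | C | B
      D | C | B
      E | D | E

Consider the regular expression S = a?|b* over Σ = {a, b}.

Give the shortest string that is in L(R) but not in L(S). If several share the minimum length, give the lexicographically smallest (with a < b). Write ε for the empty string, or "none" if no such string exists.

The string ab is accepted by R but not by S.
No shorter string lies in the difference, and ab is the lexicographically first length-2 string in L(R) \ L(S).

ab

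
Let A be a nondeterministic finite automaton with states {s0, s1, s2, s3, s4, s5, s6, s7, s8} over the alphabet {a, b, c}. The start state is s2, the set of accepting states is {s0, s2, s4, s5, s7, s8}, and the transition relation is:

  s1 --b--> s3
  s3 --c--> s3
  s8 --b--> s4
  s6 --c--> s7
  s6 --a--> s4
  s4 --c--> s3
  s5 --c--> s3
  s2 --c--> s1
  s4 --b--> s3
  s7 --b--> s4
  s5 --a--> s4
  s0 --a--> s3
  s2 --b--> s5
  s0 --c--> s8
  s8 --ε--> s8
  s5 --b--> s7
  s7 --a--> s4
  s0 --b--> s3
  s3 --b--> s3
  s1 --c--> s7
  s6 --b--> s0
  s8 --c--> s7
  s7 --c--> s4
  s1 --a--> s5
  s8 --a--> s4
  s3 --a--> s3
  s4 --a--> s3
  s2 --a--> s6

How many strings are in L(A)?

30

The useful subgraph on states {s0, s1, s2, s4, s5, s6, s7, s8} is acyclic, so L(A) is finite; the longest accepting path visits 6 useful states, giving maximum string length 5.
Counting accepting paths from s2 by length: 1 of length 0, 1 of length 1, 7 of length 2, 12 of length 3, 6 of length 4, 3 of length 5. Total 30.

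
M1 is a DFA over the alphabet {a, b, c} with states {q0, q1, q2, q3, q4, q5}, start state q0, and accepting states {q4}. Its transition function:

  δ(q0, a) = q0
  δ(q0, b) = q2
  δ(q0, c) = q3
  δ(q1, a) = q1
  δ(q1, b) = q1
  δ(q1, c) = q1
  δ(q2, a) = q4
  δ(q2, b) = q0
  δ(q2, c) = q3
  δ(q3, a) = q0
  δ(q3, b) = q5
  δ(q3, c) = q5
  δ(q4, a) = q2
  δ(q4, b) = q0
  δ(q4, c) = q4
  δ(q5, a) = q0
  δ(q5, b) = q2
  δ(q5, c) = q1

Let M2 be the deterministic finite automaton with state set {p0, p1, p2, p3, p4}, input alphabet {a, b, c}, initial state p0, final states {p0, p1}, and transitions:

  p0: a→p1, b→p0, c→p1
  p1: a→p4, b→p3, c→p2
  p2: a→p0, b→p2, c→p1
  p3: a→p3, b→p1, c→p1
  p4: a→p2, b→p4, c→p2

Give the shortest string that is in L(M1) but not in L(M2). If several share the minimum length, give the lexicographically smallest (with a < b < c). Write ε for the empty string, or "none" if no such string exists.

aba

The string aba is accepted by M1 but not by M2.
No shorter string lies in the difference, and aba is the lexicographically first length-3 string in L(M1) \ L(M2).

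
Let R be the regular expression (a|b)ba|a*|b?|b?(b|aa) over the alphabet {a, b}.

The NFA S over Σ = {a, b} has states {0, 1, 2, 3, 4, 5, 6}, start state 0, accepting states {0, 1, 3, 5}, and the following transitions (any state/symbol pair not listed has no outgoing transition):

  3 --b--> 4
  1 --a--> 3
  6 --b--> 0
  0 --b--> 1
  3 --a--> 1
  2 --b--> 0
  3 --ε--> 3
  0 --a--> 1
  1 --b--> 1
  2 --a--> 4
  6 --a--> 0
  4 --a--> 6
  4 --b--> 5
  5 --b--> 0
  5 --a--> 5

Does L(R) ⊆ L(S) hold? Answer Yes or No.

Converting the expression R to a DFA (subset construction, then merging equivalent states) gives the minimal DFA with states {r0, r1, r2, r3, r4, r5, r6, r7}, start state r0, accepting states {r0, r1, r2, r3, r5, r7} and transitions r0: a→r1, b→r2; r1: a→r3, b→r4; r2: a→r4, b→r5; r3: a→r3, b→r6; r4: a→r7, b→r6; r5: a→r7, b→r6; r6: a→r6, b→r6; r7: a→r6, b→r6.
Exploring the product automaton R × S from the start pair (r0, 0), following both machines on each input symbol, reaches 16 state pairs: (r0, 0), (r1, 1), (r2, 1), (r3, 3), (r4, 1), (r4, 3), (r5, 1), (r3, 1), (r6, 4), (r7, 3), (r6, 1), (r7, 1), (r6, 6), (r6, 5), (r6, 3), (r6, 0).
R accepts in {r0, r1, r2, r3, r5, r7} and S accepts in {0, 1, 3, 5}. The reachable pairs whose R-component is accepting are (r0, 0), (r1, 1), (r2, 1), (r3, 3), (r5, 1), (r3, 1), (r7, 3), (r7, 1); in each of them the S-component is accepting too, so the product for L(R) \ L(S) (R-component accepting, S-component rejecting) has no reachable accepting pair and the difference is empty.
Hence every string in L(R) is also in L(S).

Yes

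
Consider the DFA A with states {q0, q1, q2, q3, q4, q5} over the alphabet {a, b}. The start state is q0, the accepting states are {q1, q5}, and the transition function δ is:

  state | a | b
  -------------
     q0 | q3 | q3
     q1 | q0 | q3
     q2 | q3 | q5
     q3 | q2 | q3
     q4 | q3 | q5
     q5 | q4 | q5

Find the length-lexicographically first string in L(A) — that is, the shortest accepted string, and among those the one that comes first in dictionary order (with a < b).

A breadth-first search from q0 reaches an accepting state first via the path q0 → q3 → q2 → q5 on input aab.
No string of length < 3 is accepted (BFS exhausts all shorter strings without reaching an accepting state), and aab is the lexicographically least accepting string of length 3.

aab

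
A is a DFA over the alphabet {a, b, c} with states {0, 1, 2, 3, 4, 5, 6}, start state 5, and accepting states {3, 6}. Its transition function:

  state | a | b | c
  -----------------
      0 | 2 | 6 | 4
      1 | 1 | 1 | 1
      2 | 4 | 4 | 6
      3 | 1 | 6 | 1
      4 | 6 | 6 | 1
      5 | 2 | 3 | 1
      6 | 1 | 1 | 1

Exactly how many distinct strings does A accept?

7

The useful subgraph on states {2, 3, 4, 5, 6} is acyclic, so L(A) is finite; the longest accepting path visits 4 useful states, giving maximum string length 3.
Counting accepting paths from 5 by length: 1 of length 1, 2 of length 2, 4 of length 3. Total 7.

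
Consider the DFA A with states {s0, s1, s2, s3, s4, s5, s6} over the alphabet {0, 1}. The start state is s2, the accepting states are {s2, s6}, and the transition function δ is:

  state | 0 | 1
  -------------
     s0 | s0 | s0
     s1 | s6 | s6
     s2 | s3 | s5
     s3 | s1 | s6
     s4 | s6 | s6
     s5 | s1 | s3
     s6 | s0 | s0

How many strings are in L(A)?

9

The useful subgraph on states {s1, s2, s3, s5, s6} is acyclic, so L(A) is finite; the longest accepting path visits 5 useful states, giving maximum string length 4.
Counting accepting paths from s2 by length: 1 of length 0, 1 of length 2, 5 of length 3, 2 of length 4. Total 9.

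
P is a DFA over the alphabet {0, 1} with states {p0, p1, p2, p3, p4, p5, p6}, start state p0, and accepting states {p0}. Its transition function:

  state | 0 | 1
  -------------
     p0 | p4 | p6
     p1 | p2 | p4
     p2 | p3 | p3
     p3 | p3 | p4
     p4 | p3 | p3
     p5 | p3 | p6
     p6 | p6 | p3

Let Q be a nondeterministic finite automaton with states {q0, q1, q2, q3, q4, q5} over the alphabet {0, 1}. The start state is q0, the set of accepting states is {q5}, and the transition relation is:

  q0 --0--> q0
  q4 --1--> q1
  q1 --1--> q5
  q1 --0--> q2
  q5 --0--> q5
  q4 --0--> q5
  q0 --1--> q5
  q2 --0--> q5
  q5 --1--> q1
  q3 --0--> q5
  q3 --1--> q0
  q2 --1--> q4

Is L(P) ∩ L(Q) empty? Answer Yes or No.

Exploring the product automaton P × Q from the start pair (p0, q0), following both machines on each input symbol, reaches 10 state pairs: (p0, q0), (p4, q0), (p6, q5), (p3, q0), (p3, q5), (p3, q1), (p4, q5), (p4, q1), (p3, q2), (p4, q4).
P accepts in {p0} and Q accepts in {q5}; no reachable pair has both components accepting, so no string drives both machines to acceptance simultaneously and L(P) ∩ L(Q) = ∅.
So no string is accepted by both, and the intersection is empty.

Yes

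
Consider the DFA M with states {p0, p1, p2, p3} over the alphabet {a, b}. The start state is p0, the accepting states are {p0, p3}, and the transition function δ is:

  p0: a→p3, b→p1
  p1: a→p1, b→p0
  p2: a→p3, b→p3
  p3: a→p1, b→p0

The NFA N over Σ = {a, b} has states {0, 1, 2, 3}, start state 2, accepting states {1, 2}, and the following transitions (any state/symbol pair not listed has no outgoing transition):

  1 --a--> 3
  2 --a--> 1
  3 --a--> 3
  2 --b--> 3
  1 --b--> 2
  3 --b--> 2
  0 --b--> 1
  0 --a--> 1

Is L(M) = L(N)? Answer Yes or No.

Yes

Exploring the product automaton M × N from the start pair (p0, 2), following both machines on each input symbol, reaches 3 state pairs: (p0, 2), (p3, 1), (p1, 3).
M accepts in {p0, p3} and N accepts in {1, 2}. In every reachable pair the two components are either both accepting — (p0, 2), (p3, 1) — or both non-accepting, so no string is accepted by exactly one of the machines: L(M) \ L(N) and L(N) \ L(M) are both empty.
Hence every string is accepted by M iff it is accepted by N, and the two languages coincide.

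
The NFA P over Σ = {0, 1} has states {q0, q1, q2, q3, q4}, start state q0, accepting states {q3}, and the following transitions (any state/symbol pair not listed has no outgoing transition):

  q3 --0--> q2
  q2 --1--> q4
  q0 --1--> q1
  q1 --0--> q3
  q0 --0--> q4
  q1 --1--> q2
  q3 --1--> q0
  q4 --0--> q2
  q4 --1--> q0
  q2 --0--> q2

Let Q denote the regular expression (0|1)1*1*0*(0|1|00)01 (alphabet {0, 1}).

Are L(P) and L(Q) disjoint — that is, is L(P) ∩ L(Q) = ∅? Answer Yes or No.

Converting the expression Q to a DFA (subset construction, then merging equivalent states) gives the minimal DFA with states {r0, r1, r2, r3, r4, r5, r6, r7, r8, r9}, start state r0, accepting states {r6, r9} and transitions r0: 0→r1, 1→r1; r1: 0→r2, 1→r3; r2: 0→r4, 1→r5; r3: 0→r4, 1→r3; r4: 0→r4, 1→r6; r5: 0→r7, 1→r8; r6: 0→r7, 1→r8; r7: 0→r8, 1→r9; r8: 0→r8, 1→r8; r9: 0→r8, 1→r8.
Exploring the product automaton P × Q from the start pair (q0, r0), following both machines on each input symbol, reaches 25 state pairs: (q0, r0), (q4, r1), (q1, r1), (q2, r2), (q0, r3), (q3, r2), (q2, r3), (q2, r4), (q4, r5), (q4, r4), (q1, r3), (q0, r5), (q4, r3), (q4, r6), (q2, r7), (q0, r8), (q0, r6), (q3, r4), (q4, r7), (q1, r8), (q2, r8), (q4, r9), (q4, r8), (q0, r9), (q3, r8).
P accepts in {q3} and Q accepts in {r6, r9}; no reachable pair has both components accepting, so no string drives both machines to acceptance simultaneously and L(P) ∩ L(Q) = ∅.
So no string is accepted by both, and the intersection is empty.

Yes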